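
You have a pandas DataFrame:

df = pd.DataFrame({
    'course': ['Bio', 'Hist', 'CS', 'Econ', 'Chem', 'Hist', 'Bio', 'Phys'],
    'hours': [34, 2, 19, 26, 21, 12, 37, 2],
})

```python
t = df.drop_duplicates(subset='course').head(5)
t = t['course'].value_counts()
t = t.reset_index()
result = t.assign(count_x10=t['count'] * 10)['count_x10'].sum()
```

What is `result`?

50

drop duplicate course (keep=first):
  course  hours
0    Bio     34
1   Hist      2
2     CS     19
3   Econ     26
4   Chem     21
7   Phys      2
take first 5 rows:
  course  hours
0    Bio     34
1   Hist      2
2     CS     19
3   Econ     26
4   Chem     21
value_counts of course:
course
Bio     1
Hist    1
CS      1
Econ    1
Chem    1
Name: count, dtype: int64
reset_index():
  course  count
0    Bio      1
1   Hist      1
2     CS      1
3   Econ      1
4   Chem      1
add column count_x10 = t['count'] * 10:
  course  count  count_x10
0    Bio      1         10
1   Hist      1         10
2     CS      1         10
3   Econ      1         10
4   Chem      1         10
Then the sum of column 'count_x10': 50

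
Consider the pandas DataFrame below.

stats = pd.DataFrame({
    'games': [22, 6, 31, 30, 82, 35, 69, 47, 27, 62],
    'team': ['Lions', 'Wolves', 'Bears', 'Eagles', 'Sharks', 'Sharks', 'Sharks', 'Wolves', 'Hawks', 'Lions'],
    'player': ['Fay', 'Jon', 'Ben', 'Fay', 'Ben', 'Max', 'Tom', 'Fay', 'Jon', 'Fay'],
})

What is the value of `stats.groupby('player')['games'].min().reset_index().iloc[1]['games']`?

22

group by player, min of games:
player
Ben    31
Fay    22
Jon     6
Max    35
Tom    69
Name: games, dtype: int64
reset_index():
  player  games
0    Ben     31
1    Fay     22
2    Jon      6
3    Max     35
4    Tom     69
Then the value at position 1, column 'games': 22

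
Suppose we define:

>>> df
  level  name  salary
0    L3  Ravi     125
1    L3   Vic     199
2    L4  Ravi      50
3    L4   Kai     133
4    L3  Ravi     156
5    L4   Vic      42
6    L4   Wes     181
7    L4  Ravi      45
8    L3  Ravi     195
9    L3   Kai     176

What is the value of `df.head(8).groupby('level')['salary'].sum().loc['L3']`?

take first 8 rows:
  level  name  salary
0    L3  Ravi     125
1    L3   Vic     199
2    L4  Ravi      50
3    L4   Kai     133
4    L3  Ravi     156
5    L4   Vic      42
6    L4   Wes     181
7    L4  Ravi      45
group by level, sum of salary:
level
L3    480
L4    451
Name: salary, dtype: int64
Finally, value at index 'L3' = 480.

480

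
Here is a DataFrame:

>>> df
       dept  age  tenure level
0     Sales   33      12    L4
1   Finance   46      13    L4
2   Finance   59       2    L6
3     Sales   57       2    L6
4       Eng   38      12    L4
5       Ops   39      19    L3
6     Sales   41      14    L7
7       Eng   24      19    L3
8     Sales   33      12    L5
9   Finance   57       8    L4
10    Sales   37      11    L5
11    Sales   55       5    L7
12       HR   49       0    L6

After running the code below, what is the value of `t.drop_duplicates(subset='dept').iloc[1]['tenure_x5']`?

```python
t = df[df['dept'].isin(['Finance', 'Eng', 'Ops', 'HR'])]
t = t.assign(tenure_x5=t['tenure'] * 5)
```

filter rows where dept in ['Finance', 'Eng', 'Ops', 'HR']:
       dept  age  tenure level
1   Finance   46      13    L4
2   Finance   59       2    L6
4       Eng   38      12    L4
5       Ops   39      19    L3
7       Eng   24      19    L3
9   Finance   57       8    L4
12       HR   49       0    L6
add column tenure_x5 = t['tenure'] * 5:
       dept  age  tenure level  tenure_x5
1   Finance   46      13    L4         65
2   Finance   59       2    L6         10
4       Eng   38      12    L4         60
5       Ops   39      19    L3         95
7       Eng   24      19    L3         95
9   Finance   57       8    L4         40
12       HR   49       0    L6          0
drop duplicate dept (keep=first):
       dept  age  tenure level  tenure_x5
1   Finance   46      13    L4         65
4       Eng   38      12    L4         60
5       Ops   39      19    L3         95
12       HR   49       0    L6          0
Then the value at position 1, column 'tenure_x5': 60

60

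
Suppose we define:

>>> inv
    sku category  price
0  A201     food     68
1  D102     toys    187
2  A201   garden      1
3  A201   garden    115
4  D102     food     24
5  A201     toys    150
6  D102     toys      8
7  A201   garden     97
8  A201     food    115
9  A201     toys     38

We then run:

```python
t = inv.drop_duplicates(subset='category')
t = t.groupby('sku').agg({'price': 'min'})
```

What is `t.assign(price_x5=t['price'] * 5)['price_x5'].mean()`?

470.0

drop duplicate category (keep=first):
    sku category  price
0  A201     food     68
1  D102     toys    187
2  A201   garden      1
group by sku, min of price:
      price
sku        
A201      1
D102    187
add column price_x5 = t['price'] * 5:
      price  price_x5
sku                  
A201      1         5
D102    187       935
Finally, mean of column 'price_x5' = 470.0.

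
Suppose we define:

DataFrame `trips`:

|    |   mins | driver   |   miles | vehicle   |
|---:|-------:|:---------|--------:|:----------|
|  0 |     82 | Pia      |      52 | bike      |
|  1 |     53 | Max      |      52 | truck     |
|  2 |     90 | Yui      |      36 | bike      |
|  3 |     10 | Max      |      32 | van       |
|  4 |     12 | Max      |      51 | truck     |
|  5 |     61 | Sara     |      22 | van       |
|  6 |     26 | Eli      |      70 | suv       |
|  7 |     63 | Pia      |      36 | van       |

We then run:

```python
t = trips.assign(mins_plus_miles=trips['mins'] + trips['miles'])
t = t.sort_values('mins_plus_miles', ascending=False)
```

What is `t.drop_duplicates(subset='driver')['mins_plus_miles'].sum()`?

add column mins_plus_miles = trips['mins'] + trips['miles']:
   mins driver  miles vehicle  mins_plus_miles
0    82    Pia     52    bike              134
1    53    Max     52   truck              105
2    90    Yui     36    bike              126
3    10    Max     32     van               42
4    12    Max     51   truck               63
5    61   Sara     22     van               83
6    26    Eli     70     suv               96
7    63    Pia     36     van               99
sort by mins_plus_miles descending:
   mins driver  miles vehicle  mins_plus_miles
0    82    Pia     52    bike              134
2    90    Yui     36    bike              126
1    53    Max     52   truck              105
7    63    Pia     36     van               99
6    26    Eli     70     suv               96
5    61   Sara     22     van               83
4    12    Max     51   truck               63
3    10    Max     32     van               42
drop duplicate driver (keep=first):
   mins driver  miles vehicle  mins_plus_miles
0    82    Pia     52    bike              134
2    90    Yui     36    bike              126
1    53    Max     52   truck              105
6    26    Eli     70     suv               96
5    61   Sara     22     van               83
The sum of column 'mins_plus_miles' is 544.

544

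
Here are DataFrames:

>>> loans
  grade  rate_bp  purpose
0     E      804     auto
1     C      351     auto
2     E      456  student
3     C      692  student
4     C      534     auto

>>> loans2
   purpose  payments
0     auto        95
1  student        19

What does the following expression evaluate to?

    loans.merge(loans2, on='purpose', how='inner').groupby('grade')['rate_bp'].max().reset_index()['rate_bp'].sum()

1496

merge on 'purpose' (how='inner') → 5 rows:
  grade  rate_bp  purpose  payments
0     E      804     auto        95
1     C      351     auto        95
2     E      456  student        19
3     C      692  student        19
4     C      534     auto        95
group by grade, max of rate_bp:
grade
C    692
E    804
Name: rate_bp, dtype: int64
reset_index():
  grade  rate_bp
0     C      692
1     E      804
Taking the sum of column 'rate_bp' gives 1496.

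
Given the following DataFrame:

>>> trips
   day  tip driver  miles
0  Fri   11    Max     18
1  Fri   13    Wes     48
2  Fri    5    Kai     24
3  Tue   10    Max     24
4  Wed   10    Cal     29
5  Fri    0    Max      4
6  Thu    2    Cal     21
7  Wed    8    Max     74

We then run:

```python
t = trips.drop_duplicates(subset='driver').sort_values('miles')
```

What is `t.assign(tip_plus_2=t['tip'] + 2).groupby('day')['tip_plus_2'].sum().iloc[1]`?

12

drop duplicate driver (keep=first):
   day  tip driver  miles
0  Fri   11    Max     18
1  Fri   13    Wes     48
2  Fri    5    Kai     24
4  Wed   10    Cal     29
sort by miles:
   day  tip driver  miles
0  Fri   11    Max     18
2  Fri    5    Kai     24
4  Wed   10    Cal     29
1  Fri   13    Wes     48
add column tip_plus_2 = t['tip'] + 2:
   day  tip driver  miles  tip_plus_2
0  Fri   11    Max     18          13
2  Fri    5    Kai     24           7
4  Wed   10    Cal     29          12
1  Fri   13    Wes     48          15
group by day, sum of tip_plus_2:
day
Fri    35
Wed    12
Name: tip_plus_2, dtype: int64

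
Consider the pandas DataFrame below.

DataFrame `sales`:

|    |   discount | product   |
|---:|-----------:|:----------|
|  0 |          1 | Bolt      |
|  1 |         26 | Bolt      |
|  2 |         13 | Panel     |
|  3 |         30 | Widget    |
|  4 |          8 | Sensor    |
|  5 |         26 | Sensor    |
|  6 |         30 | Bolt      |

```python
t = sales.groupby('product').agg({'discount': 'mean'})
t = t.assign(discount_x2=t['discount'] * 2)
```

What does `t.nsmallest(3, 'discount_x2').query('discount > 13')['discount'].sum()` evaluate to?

group by product, mean of discount:
         discount
product          
Bolt         19.0
Panel        13.0
Sensor       17.0
Widget       30.0
add column discount_x2 = t['discount'] * 2:
         discount  discount_x2
product                       
Bolt         19.0         38.0
Panel        13.0         26.0
Sensor       17.0         34.0
Widget       30.0         60.0
take 3 rows with smallest discount_x2:
         discount  discount_x2
product                       
Panel        13.0         26.0
Sensor       17.0         34.0
Bolt         19.0         38.0
filter rows where discount > 13:
         discount  discount_x2
product                       
Sensor       17.0         34.0
Bolt         19.0         38.0

36.0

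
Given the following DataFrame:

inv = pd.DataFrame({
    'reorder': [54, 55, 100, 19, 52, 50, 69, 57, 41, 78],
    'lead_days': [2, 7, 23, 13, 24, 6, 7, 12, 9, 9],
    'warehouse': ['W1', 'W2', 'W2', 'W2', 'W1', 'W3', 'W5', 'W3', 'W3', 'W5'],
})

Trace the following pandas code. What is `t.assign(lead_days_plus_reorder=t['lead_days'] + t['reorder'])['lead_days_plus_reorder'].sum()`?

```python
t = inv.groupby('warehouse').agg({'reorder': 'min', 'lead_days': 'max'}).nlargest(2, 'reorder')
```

group by warehouse: min(reorder), max(lead_days):
           reorder  lead_days
warehouse                    
W1              52         24
W2              19         23
W3              41         12
W5              69          9
take 2 rows with largest reorder:
           reorder  lead_days
warehouse                    
W5              69          9
W1              52         24
add column lead_days_plus_reorder = t['lead_days'] + t['reorder']:
           reorder  lead_days  lead_days_plus_reorder
warehouse                                            
W5              69          9                      78
W1              52         24                      76
Finally, sum of column 'lead_days_plus_reorder' = 154.

154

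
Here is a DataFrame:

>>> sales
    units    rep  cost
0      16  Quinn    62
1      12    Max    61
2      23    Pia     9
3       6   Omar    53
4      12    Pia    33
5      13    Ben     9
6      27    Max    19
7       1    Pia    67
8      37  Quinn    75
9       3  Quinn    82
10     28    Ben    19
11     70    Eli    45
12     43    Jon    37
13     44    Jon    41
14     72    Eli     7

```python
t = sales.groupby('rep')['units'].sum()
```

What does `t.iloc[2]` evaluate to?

87

group by rep, sum of units:
rep
Ben       41
Eli      142
Jon       87
Max       39
Omar       6
Pia       36
Quinn     56
Name: units, dtype: int64
Finally, value at position 2 = 87.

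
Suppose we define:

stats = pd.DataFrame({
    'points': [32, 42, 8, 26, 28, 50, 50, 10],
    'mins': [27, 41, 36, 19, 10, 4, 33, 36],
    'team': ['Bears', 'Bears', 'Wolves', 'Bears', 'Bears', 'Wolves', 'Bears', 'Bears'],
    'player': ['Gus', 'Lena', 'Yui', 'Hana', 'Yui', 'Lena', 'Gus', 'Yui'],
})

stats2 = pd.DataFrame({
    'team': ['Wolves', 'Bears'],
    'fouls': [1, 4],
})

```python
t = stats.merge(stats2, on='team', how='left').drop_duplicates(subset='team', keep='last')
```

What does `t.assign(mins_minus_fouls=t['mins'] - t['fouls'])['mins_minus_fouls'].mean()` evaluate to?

17.5

merge on 'team' (how='left') → 8 rows:
   points  mins    team player  fouls
0      32    27   Bears    Gus      4
1      42    41   Bears   Lena      4
2       8    36  Wolves    Yui      1
3      26    19   Bears   Hana      4
4      28    10   Bears    Yui      4
5      50     4  Wolves   Lena      1
6      50    33   Bears    Gus      4
7      10    36   Bears    Yui      4
drop duplicate team (keep=last):
   points  mins    team player  fouls
5      50     4  Wolves   Lena      1
7      10    36   Bears    Yui      4
add column mins_minus_fouls = t['mins'] - t['fouls']:
   points  mins    team player  fouls  mins_minus_fouls
5      50     4  Wolves   Lena      1                 3
7      10    36   Bears    Yui      4                32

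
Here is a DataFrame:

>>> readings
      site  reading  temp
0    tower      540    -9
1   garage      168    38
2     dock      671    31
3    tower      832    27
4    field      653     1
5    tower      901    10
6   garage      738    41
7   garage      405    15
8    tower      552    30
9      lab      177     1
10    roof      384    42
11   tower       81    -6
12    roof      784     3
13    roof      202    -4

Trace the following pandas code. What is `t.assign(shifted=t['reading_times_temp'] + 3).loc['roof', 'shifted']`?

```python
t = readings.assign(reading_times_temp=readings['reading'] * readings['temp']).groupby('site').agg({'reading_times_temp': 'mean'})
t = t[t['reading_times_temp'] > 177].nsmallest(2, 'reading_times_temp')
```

add column reading_times_temp = readings['reading'] * readings['temp']:
      site  reading  temp  reading_times_temp
0    tower      540    -9               -4860
1   garage      168    38                6384
2     dock      671    31               20801
3    tower      832    27               22464
4    field      653     1                 653
5    tower      901    10                9010
6   garage      738    41               30258
7   garage      405    15                6075
8    tower      552    30               16560
9      lab      177     1                 177
10    roof      384    42               16128
11   tower       81    -6                -486
12    roof      784     3                2352
13    roof      202    -4                -808
group by site, mean of reading_times_temp:
        reading_times_temp
site                      
dock          20801.000000
field           653.000000
garage        14239.000000
lab             177.000000
roof           5890.666667
tower          8537.600000
filter rows where reading_times_temp > 177:
        reading_times_temp
site                      
dock          20801.000000
field           653.000000
garage        14239.000000
roof           5890.666667
tower          8537.600000
take 2 rows with smallest reading_times_temp:
       reading_times_temp
site                     
field          653.000000
roof          5890.666667
add column shifted = t['reading_times_temp'] + 3:
       reading_times_temp      shifted
site                                  
field          653.000000   656.000000
roof          5890.666667  5893.666667

5893.66666667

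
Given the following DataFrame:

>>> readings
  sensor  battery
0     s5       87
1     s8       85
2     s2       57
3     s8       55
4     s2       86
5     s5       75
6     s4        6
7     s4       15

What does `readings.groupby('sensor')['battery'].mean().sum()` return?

group by sensor, mean of battery:
sensor
s2    71.5
s4    10.5
s5    81.0
s8    70.0
Name: battery, dtype: float64
Taking the sum of the resulting series gives 233.0.

233.0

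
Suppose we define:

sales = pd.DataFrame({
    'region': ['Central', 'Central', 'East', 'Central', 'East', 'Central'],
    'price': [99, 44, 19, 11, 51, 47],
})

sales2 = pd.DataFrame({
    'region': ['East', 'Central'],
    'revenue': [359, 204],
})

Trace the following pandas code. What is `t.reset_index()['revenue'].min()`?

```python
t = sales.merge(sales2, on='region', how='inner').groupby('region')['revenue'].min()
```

merge on 'region' (how='inner') → 6 rows:
    region  price  revenue
0  Central     99      204
1  Central     44      204
2     East     19      359
3  Central     11      204
4     East     51      359
5  Central     47      204
group by region, min of revenue:
region
Central    204
East       359
Name: revenue, dtype: int64
reset_index():
    region  revenue
0  Central      204
1     East      359
Then the min of column 'revenue': 204

204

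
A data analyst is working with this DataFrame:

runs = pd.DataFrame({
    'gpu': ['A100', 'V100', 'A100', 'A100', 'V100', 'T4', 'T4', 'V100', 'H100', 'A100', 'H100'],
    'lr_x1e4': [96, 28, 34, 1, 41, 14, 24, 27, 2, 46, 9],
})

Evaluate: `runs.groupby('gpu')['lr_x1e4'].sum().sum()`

group by gpu, sum of lr_x1e4:
gpu
A100    177
H100     11
T4       38
V100     96
Name: lr_x1e4, dtype: int64
So sum() = 322.

322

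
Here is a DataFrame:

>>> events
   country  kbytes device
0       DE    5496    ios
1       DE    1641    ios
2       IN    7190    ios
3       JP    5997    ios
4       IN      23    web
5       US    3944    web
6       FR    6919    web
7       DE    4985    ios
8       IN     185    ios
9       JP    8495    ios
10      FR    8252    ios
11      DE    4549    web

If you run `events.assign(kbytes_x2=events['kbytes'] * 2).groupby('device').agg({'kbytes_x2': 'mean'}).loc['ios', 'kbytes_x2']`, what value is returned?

10560.25

add column kbytes_x2 = events['kbytes'] * 2:
   country  kbytes device  kbytes_x2
0       DE    5496    ios      10992
1       DE    1641    ios       3282
2       IN    7190    ios      14380
3       JP    5997    ios      11994
4       IN      23    web         46
5       US    3944    web       7888
6       FR    6919    web      13838
7       DE    4985    ios       9970
8       IN     185    ios        370
9       JP    8495    ios      16990
10      FR    8252    ios      16504
11      DE    4549    web       9098
group by device, mean of kbytes_x2:
        kbytes_x2
device           
ios      10560.25
web       7717.50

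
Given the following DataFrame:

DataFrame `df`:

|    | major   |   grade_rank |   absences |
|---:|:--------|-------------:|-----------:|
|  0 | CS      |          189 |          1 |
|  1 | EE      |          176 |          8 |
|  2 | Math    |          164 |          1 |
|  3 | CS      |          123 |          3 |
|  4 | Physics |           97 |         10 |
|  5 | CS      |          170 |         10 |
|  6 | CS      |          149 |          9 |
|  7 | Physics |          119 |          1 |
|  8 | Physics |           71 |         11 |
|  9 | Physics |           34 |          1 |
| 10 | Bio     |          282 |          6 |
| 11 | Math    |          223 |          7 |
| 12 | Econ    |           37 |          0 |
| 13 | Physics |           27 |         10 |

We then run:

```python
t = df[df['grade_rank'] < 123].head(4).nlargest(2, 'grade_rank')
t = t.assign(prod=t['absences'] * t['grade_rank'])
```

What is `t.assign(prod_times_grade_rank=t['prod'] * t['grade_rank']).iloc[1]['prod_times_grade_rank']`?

94090

filter rows where grade_rank < 123:
      major  grade_rank  absences
4   Physics          97        10
7   Physics         119         1
8   Physics          71        11
9   Physics          34         1
12     Econ          37         0
13  Physics          27        10
take first 4 rows:
     major  grade_rank  absences
4  Physics          97        10
7  Physics         119         1
8  Physics          71        11
9  Physics          34         1
take 2 rows with largest grade_rank:
     major  grade_rank  absences
7  Physics         119         1
4  Physics          97        10
add column prod = t['absences'] * t['grade_rank']:
     major  grade_rank  absences  prod
7  Physics         119         1   119
4  Physics          97        10   970
add column prod_times_grade_rank = t['prod'] * t['grade_rank']:
     major  grade_rank  absences  prod  prod_times_grade_rank
7  Physics         119         1   119                  14161
4  Physics          97        10   970                  94090
value at position 1, column 'prod_times_grade_rank' → 94090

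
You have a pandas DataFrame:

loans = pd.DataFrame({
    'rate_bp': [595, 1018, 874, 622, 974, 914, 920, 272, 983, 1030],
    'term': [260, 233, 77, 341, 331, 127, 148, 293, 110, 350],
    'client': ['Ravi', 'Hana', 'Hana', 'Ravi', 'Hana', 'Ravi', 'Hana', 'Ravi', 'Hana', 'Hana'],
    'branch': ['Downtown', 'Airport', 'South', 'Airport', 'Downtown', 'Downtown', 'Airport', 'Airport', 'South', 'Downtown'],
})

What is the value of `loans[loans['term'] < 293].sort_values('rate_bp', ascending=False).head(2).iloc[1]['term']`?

110

filter rows where term < 293:
   rate_bp  term client    branch
0      595   260   Ravi  Downtown
1     1018   233   Hana   Airport
2      874    77   Hana     South
5      914   127   Ravi  Downtown
6      920   148   Hana   Airport
8      983   110   Hana     South
sort by rate_bp descending:
   rate_bp  term client    branch
1     1018   233   Hana   Airport
8      983   110   Hana     South
6      920   148   Hana   Airport
5      914   127   Ravi  Downtown
2      874    77   Hana     South
0      595   260   Ravi  Downtown
take first 2 rows:
   rate_bp  term client   branch
1     1018   233   Hana  Airport
8      983   110   Hana    South
Hence 110.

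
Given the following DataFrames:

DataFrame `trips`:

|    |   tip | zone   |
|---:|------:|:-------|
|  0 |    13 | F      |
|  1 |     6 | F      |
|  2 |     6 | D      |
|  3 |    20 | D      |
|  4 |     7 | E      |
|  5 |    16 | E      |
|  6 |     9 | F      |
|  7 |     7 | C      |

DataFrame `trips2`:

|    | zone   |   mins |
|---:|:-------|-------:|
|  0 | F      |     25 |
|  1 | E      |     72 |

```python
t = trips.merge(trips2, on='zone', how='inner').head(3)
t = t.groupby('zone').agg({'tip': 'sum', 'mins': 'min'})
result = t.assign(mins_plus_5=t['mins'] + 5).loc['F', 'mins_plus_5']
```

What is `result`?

merge on 'zone' (how='inner') → 5 rows:
   tip zone  mins
0   13    F    25
1    6    F    25
2    7    E    72
3   16    E    72
4    9    F    25
take first 3 rows:
   tip zone  mins
0   13    F    25
1    6    F    25
2    7    E    72
group by zone: sum(tip), min(mins):
      tip  mins
zone           
E       7    72
F      19    25
add column mins_plus_5 = t['mins'] + 5:
      tip  mins  mins_plus_5
zone                        
E       7    72           77
F      19    25           30

30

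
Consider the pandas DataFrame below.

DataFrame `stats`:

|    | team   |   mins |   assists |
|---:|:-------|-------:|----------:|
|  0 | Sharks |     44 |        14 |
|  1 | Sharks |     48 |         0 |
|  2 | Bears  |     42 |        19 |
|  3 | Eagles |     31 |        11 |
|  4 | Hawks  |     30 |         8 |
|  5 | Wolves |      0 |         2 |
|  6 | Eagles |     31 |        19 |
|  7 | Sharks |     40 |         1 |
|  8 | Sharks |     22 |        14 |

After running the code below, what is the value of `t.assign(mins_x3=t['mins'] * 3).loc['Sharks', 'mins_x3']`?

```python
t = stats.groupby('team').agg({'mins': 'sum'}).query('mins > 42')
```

462

group by team, sum of mins:
        mins
team        
Bears     42
Eagles    62
Hawks     30
Sharks   154
Wolves     0
filter rows where mins > 42:
        mins
team        
Eagles    62
Sharks   154
add column mins_x3 = t['mins'] * 3:
        mins  mins_x3
team                 
Eagles    62      186
Sharks   154      462
Reading off the value at row 'Sharks', column 'mins_x3', we get 462.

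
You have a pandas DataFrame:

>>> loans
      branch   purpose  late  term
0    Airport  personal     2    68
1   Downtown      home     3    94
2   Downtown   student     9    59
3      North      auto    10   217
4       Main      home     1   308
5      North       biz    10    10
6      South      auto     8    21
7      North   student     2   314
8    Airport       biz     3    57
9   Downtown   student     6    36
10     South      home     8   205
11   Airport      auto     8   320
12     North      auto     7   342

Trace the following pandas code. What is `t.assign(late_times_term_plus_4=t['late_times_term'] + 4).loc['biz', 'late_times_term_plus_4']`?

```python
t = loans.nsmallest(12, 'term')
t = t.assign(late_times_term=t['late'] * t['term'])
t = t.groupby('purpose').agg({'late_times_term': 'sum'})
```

take 12 rows with smallest term:
      branch   purpose  late  term
5      North       biz    10    10
6      South      auto     8    21
9   Downtown   student     6    36
8    Airport       biz     3    57
2   Downtown   student     9    59
0    Airport  personal     2    68
1   Downtown      home     3    94
10     South      home     8   205
3      North      auto    10   217
4       Main      home     1   308
7      North   student     2   314
11   Airport      auto     8   320
add column late_times_term = t['late'] * t['term']:
      branch   purpose  late  term  late_times_term
5      North       biz    10    10              100
6      South      auto     8    21              168
9   Downtown   student     6    36              216
8    Airport       biz     3    57              171
2   Downtown   student     9    59              531
0    Airport  personal     2    68              136
1   Downtown      home     3    94              282
10     South      home     8   205             1640
3      North      auto    10   217             2170
4       Main      home     1   308              308
7      North   student     2   314              628
11   Airport      auto     8   320             2560
group by purpose, sum of late_times_term:
          late_times_term
purpose                  
auto                 4898
biz                   271
home                 2230
personal              136
student              1375
add column late_times_term_plus_4 = t['late_times_term'] + 4:
          late_times_term  late_times_term_plus_4
purpose                                          
auto                 4898                    4902
biz                   271                     275
home                 2230                    2234
personal              136                     140
student              1375                    1379

275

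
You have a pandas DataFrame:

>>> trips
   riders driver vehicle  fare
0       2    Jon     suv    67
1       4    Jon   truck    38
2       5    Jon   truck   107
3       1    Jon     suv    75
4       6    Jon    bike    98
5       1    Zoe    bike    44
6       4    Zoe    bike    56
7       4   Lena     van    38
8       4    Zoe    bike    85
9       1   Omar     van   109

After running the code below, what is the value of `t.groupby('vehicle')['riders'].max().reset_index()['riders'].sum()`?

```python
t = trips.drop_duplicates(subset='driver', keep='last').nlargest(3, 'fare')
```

7

drop duplicate driver (keep=last):
   riders driver vehicle  fare
4       6    Jon    bike    98
7       4   Lena     van    38
8       4    Zoe    bike    85
9       1   Omar     van   109
take 3 rows with largest fare:
   riders driver vehicle  fare
9       1   Omar     van   109
4       6    Jon    bike    98
8       4    Zoe    bike    85
group by vehicle, max of riders:
vehicle
bike    6
van     1
Name: riders, dtype: int64
reset_index():
  vehicle  riders
0    bike       6
1     van       1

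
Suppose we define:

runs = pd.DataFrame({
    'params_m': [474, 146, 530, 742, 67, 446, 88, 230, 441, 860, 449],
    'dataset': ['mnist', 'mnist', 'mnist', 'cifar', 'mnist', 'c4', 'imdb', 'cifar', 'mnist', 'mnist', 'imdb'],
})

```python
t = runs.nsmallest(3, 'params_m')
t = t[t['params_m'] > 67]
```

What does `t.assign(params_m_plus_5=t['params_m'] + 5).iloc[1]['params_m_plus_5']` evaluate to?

151

take 3 rows with smallest params_m:
   params_m dataset
4        67   mnist
6        88    imdb
1       146   mnist
filter rows where params_m > 67:
   params_m dataset
6        88    imdb
1       146   mnist
add column params_m_plus_5 = t['params_m'] + 5:
   params_m dataset  params_m_plus_5
6        88    imdb               93
1       146   mnist              151
Hence 151.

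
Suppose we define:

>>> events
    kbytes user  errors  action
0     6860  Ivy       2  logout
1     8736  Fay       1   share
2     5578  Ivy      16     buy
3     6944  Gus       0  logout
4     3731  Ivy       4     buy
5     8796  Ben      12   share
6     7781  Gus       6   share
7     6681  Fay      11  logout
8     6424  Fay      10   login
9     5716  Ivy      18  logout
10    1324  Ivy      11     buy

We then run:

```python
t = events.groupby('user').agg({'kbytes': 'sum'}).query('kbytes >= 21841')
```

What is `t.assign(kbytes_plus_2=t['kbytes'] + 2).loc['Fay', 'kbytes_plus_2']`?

group by user, sum of kbytes:
      kbytes
user        
Ben     8796
Fay    21841
Gus    14725
Ivy    23209
filter rows where kbytes >= 21841:
      kbytes
user        
Fay    21841
Ivy    23209
add column kbytes_plus_2 = t['kbytes'] + 2:
      kbytes  kbytes_plus_2
user                       
Fay    21841          21843
Ivy    23209          23211

21843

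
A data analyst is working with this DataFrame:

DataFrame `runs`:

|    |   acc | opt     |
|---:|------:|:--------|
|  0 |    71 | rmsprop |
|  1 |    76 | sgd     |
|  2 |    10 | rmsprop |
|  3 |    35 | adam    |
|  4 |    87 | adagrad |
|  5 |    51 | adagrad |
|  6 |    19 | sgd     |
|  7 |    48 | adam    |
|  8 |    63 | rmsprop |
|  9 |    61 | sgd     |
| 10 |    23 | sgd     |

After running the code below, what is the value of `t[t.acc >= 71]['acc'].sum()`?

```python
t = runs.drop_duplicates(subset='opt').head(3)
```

drop duplicate opt (keep=first):
   acc      opt
0   71  rmsprop
1   76      sgd
3   35     adam
4   87  adagrad
take first 3 rows:
   acc      opt
0   71  rmsprop
1   76      sgd
3   35     adam
filter rows where acc >= 71:
   acc      opt
0   71  rmsprop
1   76      sgd

147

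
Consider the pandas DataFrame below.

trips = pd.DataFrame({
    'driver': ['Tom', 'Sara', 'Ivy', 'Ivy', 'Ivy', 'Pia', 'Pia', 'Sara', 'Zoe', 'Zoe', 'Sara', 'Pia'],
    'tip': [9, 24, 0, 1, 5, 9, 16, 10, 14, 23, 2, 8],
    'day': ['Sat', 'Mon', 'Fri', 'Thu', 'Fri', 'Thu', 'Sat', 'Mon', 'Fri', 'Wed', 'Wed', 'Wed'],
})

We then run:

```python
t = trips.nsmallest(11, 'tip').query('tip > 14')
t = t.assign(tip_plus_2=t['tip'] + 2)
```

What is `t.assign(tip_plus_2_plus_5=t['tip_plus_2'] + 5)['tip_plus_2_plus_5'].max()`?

30

take 11 rows with smallest tip:
   driver  tip  day
2     Ivy    0  Fri
3     Ivy    1  Thu
10   Sara    2  Wed
4     Ivy    5  Fri
11    Pia    8  Wed
0     Tom    9  Sat
5     Pia    9  Thu
7    Sara   10  Mon
8     Zoe   14  Fri
6     Pia   16  Sat
9     Zoe   23  Wed
filter rows where tip > 14:
  driver  tip  day
6    Pia   16  Sat
9    Zoe   23  Wed
add column tip_plus_2 = t['tip'] + 2:
  driver  tip  day  tip_plus_2
6    Pia   16  Sat          18
9    Zoe   23  Wed          25
add column tip_plus_2_plus_5 = t['tip_plus_2'] + 5:
  driver  tip  day  tip_plus_2  tip_plus_2_plus_5
6    Pia   16  Sat          18                 23
9    Zoe   23  Wed          25                 30
Finally, max of column 'tip_plus_2_plus_5' = 30.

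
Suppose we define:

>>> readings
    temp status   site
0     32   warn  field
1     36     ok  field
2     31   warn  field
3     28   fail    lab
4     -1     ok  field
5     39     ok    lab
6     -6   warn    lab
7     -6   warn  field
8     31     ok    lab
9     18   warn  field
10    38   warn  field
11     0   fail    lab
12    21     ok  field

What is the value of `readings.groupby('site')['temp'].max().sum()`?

group by site, max of temp:
site
field    38
lab      39
Name: temp, dtype: int64

77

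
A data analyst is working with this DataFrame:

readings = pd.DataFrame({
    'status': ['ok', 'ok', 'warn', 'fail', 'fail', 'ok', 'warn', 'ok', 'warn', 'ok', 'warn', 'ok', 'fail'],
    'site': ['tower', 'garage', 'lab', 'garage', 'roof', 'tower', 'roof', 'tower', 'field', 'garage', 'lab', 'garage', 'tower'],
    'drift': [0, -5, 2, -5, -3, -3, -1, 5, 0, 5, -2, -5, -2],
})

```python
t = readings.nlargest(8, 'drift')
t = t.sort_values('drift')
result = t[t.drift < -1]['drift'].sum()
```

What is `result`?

take 8 rows with largest drift:
   status    site  drift
7      ok   tower      5
9      ok  garage      5
2    warn     lab      2
0      ok   tower      0
8    warn   field      0
6    warn    roof     -1
10   warn     lab     -2
12   fail   tower     -2
sort by drift:
   status    site  drift
10   warn     lab     -2
12   fail   tower     -2
6    warn    roof     -1
0      ok   tower      0
8    warn   field      0
2    warn     lab      2
7      ok   tower      5
9      ok  garage      5
filter rows where drift < -1:
   status   site  drift
10   warn    lab     -2
12   fail  tower     -2
The sum of column 'drift' is -4.

-4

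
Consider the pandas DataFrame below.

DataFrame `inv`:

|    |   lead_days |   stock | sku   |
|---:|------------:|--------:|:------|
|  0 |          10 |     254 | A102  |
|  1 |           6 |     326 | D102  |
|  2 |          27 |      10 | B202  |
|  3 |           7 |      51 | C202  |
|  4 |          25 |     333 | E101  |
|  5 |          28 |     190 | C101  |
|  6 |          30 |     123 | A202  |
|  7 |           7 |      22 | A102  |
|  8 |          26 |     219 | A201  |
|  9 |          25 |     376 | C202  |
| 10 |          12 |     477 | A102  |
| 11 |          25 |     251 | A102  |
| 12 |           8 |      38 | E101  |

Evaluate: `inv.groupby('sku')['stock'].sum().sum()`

group by sku, sum of stock:
sku
A102    1004
A201     219
A202     123
B202      10
C101     190
C202     427
D102     326
E101     371
Name: stock, dtype: int64

2670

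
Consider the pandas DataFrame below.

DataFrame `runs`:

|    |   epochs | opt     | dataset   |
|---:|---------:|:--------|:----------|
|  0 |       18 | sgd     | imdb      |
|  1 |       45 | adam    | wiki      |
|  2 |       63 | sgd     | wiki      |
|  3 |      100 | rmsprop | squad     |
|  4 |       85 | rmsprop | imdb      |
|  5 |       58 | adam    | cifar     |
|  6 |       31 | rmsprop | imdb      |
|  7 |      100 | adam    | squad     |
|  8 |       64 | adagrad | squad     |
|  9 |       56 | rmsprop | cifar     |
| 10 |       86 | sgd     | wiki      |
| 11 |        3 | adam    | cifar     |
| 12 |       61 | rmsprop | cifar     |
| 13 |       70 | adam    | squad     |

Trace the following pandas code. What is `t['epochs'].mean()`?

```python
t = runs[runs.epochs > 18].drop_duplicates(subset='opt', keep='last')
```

filter rows where epochs > 18:
    epochs      opt dataset
1       45     adam    wiki
2       63      sgd    wiki
3      100  rmsprop   squad
4       85  rmsprop    imdb
5       58     adam   cifar
6       31  rmsprop    imdb
7      100     adam   squad
8       64  adagrad   squad
9       56  rmsprop   cifar
10      86      sgd    wiki
12      61  rmsprop   cifar
13      70     adam   squad
drop duplicate opt (keep=last):
    epochs      opt dataset
8       64  adagrad   squad
10      86      sgd    wiki
12      61  rmsprop   cifar
13      70     adam   squad
Then the mean of column 'epochs': 70.25

70.25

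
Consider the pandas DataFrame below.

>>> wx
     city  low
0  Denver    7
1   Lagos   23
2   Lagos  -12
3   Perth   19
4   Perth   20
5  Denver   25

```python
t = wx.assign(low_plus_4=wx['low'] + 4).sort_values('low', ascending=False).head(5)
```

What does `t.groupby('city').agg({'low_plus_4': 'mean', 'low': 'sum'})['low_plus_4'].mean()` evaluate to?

23.5

add column low_plus_4 = wx['low'] + 4:
     city  low  low_plus_4
0  Denver    7          11
1   Lagos   23          27
2   Lagos  -12          -8
3   Perth   19          23
4   Perth   20          24
5  Denver   25          29
sort by low descending:
     city  low  low_plus_4
5  Denver   25          29
1   Lagos   23          27
4   Perth   20          24
3   Perth   19          23
0  Denver    7          11
2   Lagos  -12          -8
take first 5 rows:
     city  low  low_plus_4
5  Denver   25          29
1   Lagos   23          27
4   Perth   20          24
3   Perth   19          23
0  Denver    7          11
group by city: mean(low_plus_4), sum(low):
        low_plus_4  low
city                   
Denver        20.0   32
Lagos         27.0   23
Perth         23.5   39
The mean of column 'low_plus_4' is 23.5.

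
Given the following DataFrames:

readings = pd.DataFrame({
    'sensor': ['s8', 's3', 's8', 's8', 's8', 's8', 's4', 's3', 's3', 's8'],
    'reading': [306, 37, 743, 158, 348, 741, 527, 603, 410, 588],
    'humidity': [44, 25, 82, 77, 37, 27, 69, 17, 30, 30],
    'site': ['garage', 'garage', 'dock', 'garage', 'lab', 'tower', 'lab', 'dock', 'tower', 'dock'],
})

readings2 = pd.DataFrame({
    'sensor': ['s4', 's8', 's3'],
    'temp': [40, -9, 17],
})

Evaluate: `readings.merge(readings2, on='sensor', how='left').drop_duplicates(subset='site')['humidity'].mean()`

47.5

merge on 'sensor' (how='left') → 10 rows:
  sensor  reading  humidity    site  temp
0     s8      306        44  garage    -9
1     s3       37        25  garage    17
2     s8      743        82    dock    -9
3     s8      158        77  garage    -9
4     s8      348        37     lab    -9
5     s8      741        27   tower    -9
6     s4      527        69     lab    40
7     s3      603        17    dock    17
8     s3      410        30   tower    17
9     s8      588        30    dock    -9
drop duplicate site (keep=first):
  sensor  reading  humidity    site  temp
0     s8      306        44  garage    -9
2     s8      743        82    dock    -9
4     s8      348        37     lab    -9
5     s8      741        27   tower    -9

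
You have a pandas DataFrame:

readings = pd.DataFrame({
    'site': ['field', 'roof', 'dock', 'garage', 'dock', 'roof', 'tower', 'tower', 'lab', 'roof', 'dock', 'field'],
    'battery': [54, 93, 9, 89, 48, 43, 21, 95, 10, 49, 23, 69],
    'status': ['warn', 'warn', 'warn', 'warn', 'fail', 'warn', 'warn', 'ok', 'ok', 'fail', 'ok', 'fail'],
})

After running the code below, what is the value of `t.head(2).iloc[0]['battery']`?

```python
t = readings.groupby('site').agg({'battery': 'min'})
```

9

group by site, min of battery:
        battery
site           
dock          9
field        54
garage       89
lab          10
roof         43
tower        21
take first 2 rows:
       battery
site          
dock         9
field       54
Reading off the value at position 0, column 'battery', we get 9.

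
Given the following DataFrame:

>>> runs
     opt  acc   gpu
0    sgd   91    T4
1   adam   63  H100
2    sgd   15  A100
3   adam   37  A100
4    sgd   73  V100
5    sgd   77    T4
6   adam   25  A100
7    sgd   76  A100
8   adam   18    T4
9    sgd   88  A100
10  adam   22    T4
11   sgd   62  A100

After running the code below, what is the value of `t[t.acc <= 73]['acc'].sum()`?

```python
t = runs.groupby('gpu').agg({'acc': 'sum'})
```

group by gpu, sum of acc:
      acc
gpu      
A100  303
H100   63
T4    208
V100   73
filter rows where acc <= 73:
      acc
gpu      
H100   63
V100   73
Then the sum of column 'acc': 136

136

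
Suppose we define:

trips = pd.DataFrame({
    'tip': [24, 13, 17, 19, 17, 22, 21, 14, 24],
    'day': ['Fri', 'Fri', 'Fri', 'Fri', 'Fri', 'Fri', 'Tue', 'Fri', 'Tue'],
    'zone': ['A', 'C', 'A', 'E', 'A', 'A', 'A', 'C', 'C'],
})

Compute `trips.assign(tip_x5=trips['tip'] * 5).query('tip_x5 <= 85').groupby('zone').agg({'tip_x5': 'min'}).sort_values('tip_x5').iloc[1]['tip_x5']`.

85

add column tip_x5 = trips['tip'] * 5:
   tip  day zone  tip_x5
0   24  Fri    A     120
1   13  Fri    C      65
2   17  Fri    A      85
3   19  Fri    E      95
4   17  Fri    A      85
5   22  Fri    A     110
6   21  Tue    A     105
7   14  Fri    C      70
8   24  Tue    C     120
filter rows where tip_x5 <= 85:
   tip  day zone  tip_x5
1   13  Fri    C      65
2   17  Fri    A      85
4   17  Fri    A      85
7   14  Fri    C      70
group by zone, min of tip_x5:
      tip_x5
zone        
A         85
C         65
sort by tip_x5:
      tip_x5
zone        
C         65
A         85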